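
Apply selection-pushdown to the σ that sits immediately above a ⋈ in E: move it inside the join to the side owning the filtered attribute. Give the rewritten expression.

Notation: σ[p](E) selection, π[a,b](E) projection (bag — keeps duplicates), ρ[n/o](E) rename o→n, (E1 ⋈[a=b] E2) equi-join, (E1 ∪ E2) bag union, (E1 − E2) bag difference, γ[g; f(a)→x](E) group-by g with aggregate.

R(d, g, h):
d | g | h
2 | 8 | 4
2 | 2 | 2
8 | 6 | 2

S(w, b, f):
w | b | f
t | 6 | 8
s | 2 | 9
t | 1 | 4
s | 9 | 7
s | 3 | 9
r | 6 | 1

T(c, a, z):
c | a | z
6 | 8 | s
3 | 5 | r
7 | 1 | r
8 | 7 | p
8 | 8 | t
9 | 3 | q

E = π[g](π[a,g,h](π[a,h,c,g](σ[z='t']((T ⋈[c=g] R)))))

σ filters on z, owned by the left side.
E' = π[g](π[a,g,h](π[a,h,c,g]((σ[z='t'](T) ⋈[c=g] R))))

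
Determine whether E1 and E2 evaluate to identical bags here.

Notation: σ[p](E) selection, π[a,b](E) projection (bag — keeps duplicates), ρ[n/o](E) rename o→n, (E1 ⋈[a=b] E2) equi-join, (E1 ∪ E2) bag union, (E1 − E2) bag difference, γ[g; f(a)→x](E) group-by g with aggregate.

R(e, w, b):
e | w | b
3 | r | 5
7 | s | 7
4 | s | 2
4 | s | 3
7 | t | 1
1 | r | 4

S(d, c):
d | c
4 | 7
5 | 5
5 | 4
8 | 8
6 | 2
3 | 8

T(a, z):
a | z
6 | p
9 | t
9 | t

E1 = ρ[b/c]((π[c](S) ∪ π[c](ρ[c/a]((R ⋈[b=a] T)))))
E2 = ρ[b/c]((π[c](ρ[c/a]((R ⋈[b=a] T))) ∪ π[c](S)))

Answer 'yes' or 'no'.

E1 per-node cardinality:
  S → 6
  π[c](S) → 6
  R → 6
  T → 3
  (R ⋈[b=a] T) → 0
  ρ[c/a]((R ⋈[b=a] T)) → 0
  π[c](ρ[c/a]((R ⋈[b=a] T))) → 0
  (π[c](S) ∪ π[c](ρ[c/a]((R ⋈[b=a] T)))) → 6
  ρ[b/c]((π[c](S) ∪ π[c](ρ[c/a]((R ⋈[b=a] T))))) → 6
E2 per-node cardinality:
  R → 6
  T → 3
  (R ⋈[b=a] T) → 0
  ρ[c/a]((R ⋈[b=a] T)) → 0
  π[c](ρ[c/a]((R ⋈[b=a] T))) → 0
  S → 6
  π[c](S) → 6
  (π[c](ρ[c/a]((R ⋈[b=a] T))) ∪ π[c](S)) → 6
  ρ[b/c]((π[c](ρ[c/a]((R ⋈[b=a] T))) ∪ π[c](S))) → 6

E1 and E2 produce the same multiset:
b
2
4
5
7
8
8

yes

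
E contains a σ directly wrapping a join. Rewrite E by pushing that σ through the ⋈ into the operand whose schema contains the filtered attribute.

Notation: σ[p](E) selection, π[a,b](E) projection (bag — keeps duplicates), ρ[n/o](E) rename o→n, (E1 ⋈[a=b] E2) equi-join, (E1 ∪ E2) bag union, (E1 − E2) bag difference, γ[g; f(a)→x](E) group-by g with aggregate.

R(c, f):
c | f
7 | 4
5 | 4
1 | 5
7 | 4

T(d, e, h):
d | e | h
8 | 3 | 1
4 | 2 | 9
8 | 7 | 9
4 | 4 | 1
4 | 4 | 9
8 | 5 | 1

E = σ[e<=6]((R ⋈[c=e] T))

σ filters on e, owned by the right side.
E' = (R ⋈[c=e] σ[e<=6](T))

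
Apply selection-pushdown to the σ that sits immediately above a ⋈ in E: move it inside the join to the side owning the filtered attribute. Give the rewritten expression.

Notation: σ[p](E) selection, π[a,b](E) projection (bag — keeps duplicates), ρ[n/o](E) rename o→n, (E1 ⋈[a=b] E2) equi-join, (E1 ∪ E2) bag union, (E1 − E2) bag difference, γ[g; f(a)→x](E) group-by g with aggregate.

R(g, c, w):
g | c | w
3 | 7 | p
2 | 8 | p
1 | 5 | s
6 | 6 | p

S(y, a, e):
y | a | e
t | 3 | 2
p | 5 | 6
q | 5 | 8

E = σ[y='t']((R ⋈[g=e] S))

σ filters on y, owned by the right side.
E' = (R ⋈[g=e] σ[y='t'](S))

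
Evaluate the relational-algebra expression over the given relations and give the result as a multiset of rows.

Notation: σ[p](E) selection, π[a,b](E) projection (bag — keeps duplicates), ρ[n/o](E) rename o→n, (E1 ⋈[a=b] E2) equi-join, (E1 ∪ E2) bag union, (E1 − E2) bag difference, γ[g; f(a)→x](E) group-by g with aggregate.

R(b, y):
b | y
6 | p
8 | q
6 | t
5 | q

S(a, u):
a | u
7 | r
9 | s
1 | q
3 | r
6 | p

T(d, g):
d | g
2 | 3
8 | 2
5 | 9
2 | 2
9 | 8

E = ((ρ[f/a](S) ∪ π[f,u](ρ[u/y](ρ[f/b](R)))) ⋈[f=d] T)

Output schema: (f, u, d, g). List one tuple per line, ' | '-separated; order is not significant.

Subexpression sizes:
  S → 5
  ρ[f/a](S) → 5
  R → 4
  ρ[f/b](R) → 4
  ρ[u/y](ρ[f/b](R)) → 4
  π[f,u](ρ[u/y](ρ[f/b](R))) → 4
  (ρ[f/a](S) ∪ π[f,u](ρ[u/y](ρ[f/b](R)))) → 9
  T → 5
  ((ρ[f/a](S) ∪ π[f,u](ρ[u/y](ρ[f/b](R)))) ⋈[f=d] T) → 3

== RESULT ==
f | u | d | g
5 | q | 5 | 9
8 | q | 8 | 2
9 | s | 9 | 8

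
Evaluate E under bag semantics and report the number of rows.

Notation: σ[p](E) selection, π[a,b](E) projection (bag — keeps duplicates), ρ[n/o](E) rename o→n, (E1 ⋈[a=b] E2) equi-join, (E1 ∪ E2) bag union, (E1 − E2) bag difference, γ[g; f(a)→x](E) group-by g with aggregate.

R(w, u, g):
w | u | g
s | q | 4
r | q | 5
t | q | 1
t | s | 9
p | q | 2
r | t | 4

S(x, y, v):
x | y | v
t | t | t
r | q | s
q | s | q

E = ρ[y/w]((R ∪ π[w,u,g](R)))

Subexpression sizes:
  R → 6
  R → 6
  π[w,u,g](R) → 6
  (R ∪ π[w,u,g](R)) → 12
  ρ[y/w]((R ∪ π[w,u,g](R))) → 12

|E| = 12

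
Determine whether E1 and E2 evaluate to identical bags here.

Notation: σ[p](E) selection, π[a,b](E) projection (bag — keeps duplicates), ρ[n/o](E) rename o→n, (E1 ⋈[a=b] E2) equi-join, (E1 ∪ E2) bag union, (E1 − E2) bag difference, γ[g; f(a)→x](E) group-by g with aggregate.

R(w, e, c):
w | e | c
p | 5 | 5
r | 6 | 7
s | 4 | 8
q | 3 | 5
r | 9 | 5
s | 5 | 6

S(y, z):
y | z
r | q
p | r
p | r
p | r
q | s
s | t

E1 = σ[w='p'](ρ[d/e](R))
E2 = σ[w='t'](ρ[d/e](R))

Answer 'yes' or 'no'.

E1 per-node cardinality:
  R → 6
  ρ[d/e](R) → 6
  σ[w='p'](ρ[d/e](R)) → 1
E2 per-node cardinality:
  R → 6
  ρ[d/e](R) → 6
  σ[w='t'](ρ[d/e](R)) → 0

E1 result:
w | d | c
p | 5 | 5
E2 result:
w | d | c
(0 rows)
Witness: ('p', 5, 5) appears 1× in E1 but 0× in E2.

no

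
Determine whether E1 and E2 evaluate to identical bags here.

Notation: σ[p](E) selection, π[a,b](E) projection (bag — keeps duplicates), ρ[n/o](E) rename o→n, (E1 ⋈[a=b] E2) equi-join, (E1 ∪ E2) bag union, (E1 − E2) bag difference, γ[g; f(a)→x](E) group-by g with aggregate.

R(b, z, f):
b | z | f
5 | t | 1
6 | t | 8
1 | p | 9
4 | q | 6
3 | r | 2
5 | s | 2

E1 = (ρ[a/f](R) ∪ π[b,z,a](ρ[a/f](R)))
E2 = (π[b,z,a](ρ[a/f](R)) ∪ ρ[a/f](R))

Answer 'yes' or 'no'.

E1 row counts bottom-up:
  R → 6
  ρ[a/f](R) → 6
  R → 6
  ρ[a/f](R) → 6
  π[b,z,a](ρ[a/f](R)) → 6
  (ρ[a/f](R) ∪ π[b,z,a](ρ[a/f](R))) → 12
E2 row counts bottom-up:
  R → 6
  ρ[a/f](R) → 6
  π[b,z,a](ρ[a/f](R)) → 6
  R → 6
  ρ[a/f](R) → 6
  (π[b,z,a](ρ[a/f](R)) ∪ ρ[a/f](R)) → 12

E1 and E2 produce the same multiset:
b | z | a
1 | p | 9
1 | p | 9
3 | r | 2
3 | r | 2
4 | q | 6
4 | q | 6
5 | s | 2
5 | s | 2
5 | t | 1
5 | t | 1
6 | t | 8
6 | t | 8

yes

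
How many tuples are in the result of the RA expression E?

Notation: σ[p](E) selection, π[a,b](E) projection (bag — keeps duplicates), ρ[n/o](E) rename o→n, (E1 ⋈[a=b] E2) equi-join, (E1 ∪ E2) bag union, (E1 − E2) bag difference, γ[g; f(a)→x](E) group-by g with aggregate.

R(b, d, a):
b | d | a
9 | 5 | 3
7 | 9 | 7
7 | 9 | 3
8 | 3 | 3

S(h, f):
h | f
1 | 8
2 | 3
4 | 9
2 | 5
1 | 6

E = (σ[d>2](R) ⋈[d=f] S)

Per-node cardinality:
  R → 4
  σ[d>2](R) → 4
  S → 5
  (σ[d>2](R) ⋈[d=f] S) → 4

|E| = 4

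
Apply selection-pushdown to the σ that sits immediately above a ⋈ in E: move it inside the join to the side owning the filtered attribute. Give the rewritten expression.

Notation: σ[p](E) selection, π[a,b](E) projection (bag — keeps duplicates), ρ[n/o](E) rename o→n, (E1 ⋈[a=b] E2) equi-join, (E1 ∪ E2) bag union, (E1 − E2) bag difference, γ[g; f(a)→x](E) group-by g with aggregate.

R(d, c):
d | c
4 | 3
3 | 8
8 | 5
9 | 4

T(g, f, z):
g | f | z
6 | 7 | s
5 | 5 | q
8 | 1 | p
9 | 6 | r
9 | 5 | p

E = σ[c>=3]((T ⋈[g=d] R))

σ filters on c, owned by the right side.
E' = (T ⋈[g=d] σ[c>=3](R))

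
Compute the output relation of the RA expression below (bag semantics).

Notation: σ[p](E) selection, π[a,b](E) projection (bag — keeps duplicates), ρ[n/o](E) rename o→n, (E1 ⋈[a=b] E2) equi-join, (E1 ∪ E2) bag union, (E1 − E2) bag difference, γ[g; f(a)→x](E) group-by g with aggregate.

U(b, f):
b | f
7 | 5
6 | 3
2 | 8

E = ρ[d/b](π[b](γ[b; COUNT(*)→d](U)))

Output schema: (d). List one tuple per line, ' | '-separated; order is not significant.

Stepwise |·|:
  U → 3
  γ[b; COUNT(*)→d](U) → 3
  π[b](γ[b; COUNT(*)→d](U)) → 3
  ρ[d/b](π[b](γ[b; COUNT(*)→d](U))) → 3

== RESULT ==
d
2
6
7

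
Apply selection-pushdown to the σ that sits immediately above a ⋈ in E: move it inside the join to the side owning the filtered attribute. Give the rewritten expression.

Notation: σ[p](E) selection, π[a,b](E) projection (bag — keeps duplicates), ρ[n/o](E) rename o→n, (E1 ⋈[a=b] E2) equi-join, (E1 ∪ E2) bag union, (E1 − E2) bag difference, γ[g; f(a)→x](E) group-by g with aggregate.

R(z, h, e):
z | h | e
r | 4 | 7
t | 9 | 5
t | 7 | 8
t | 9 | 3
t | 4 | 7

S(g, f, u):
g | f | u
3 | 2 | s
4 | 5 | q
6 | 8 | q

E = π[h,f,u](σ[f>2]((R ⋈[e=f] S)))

σ filters on f, owned by the right side.
E' = π[h,f,u]((R ⋈[e=f] σ[f>2](S)))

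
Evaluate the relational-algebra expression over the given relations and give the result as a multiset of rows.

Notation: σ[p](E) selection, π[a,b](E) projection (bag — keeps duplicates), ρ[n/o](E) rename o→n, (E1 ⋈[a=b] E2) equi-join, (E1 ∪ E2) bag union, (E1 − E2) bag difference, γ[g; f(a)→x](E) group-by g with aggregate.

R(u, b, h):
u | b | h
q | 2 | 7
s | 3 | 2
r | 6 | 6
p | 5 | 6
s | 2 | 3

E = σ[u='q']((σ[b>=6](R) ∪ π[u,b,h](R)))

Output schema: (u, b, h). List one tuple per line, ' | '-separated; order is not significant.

Per-node cardinality:
  R → 5
  σ[b>=6](R) → 1
  R → 5
  π[u,b,h](R) → 5
  (σ[b>=6](R) ∪ π[u,b,h](R)) → 6
  σ[u='q']((σ[b>=6](R) ∪ π[u,b,h](R))) → 1

== RESULT ==
u | b | h
q | 2 | 7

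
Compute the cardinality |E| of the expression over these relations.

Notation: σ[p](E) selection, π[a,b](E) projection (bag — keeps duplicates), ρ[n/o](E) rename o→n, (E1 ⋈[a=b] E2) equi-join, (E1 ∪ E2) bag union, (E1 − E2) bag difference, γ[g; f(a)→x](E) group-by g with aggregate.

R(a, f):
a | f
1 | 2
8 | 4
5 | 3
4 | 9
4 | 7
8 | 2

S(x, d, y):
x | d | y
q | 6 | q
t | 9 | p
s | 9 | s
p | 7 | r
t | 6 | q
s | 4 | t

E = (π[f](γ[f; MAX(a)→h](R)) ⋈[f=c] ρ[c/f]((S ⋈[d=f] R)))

Row counts bottom-up:
  R → 6
  γ[f; MAX(a)→h](R) → 5
  π[f](γ[f; MAX(a)→h](R)) → 5
  S → 6
  R → 6
  (S ⋈[d=f] R) → 4
  ρ[c/f]((S ⋈[d=f] R)) → 4
  (π[f](γ[f; MAX(a)→h](R)) ⋈[f=c] ρ[c/f]((S ⋈[d=f] R))) → 4

|E| = 4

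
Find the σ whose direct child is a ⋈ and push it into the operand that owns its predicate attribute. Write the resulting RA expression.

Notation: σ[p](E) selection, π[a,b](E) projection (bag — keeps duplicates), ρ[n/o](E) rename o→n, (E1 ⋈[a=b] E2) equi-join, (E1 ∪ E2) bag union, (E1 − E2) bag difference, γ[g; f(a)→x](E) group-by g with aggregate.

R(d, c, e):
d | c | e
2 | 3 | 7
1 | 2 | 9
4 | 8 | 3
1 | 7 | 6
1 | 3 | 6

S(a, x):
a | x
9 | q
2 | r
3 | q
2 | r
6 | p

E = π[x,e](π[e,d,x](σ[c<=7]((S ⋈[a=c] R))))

σ filters on c, owned by the right side.
E' = π[x,e](π[e,d,x]((S ⋈[a=c] σ[c<=7](R))))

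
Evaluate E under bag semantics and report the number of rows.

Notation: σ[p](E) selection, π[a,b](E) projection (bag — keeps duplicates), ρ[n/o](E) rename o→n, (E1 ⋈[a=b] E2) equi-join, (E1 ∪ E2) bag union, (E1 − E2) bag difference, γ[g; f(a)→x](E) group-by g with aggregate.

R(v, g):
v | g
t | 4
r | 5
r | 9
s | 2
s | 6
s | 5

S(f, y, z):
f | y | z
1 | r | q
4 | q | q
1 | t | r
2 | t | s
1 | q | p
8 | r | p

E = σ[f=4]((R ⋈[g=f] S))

Row counts bottom-up:
  R → 6
  S → 6
  (R ⋈[g=f] S) → 2
  σ[f=4]((R ⋈[g=f] S)) → 1

|E| = 1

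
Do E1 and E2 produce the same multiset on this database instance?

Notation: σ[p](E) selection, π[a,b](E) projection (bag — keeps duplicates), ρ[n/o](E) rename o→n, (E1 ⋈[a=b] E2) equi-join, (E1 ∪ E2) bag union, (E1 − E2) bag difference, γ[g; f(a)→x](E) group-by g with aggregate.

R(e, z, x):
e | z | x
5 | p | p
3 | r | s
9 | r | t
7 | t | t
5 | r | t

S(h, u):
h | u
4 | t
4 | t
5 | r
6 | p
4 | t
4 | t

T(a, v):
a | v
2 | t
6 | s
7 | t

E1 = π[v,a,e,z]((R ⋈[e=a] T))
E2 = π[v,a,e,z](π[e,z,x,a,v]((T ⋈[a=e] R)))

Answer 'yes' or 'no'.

E1 row counts bottom-up:
  R → 5
  T → 3
  (R ⋈[e=a] T) → 1
  π[v,a,e,z]((R ⋈[e=a] T)) → 1
E2 row counts bottom-up:
  T → 3
  R → 5
  (T ⋈[a=e] R) → 1
  π[e,z,x,a,v]((T ⋈[a=e] R)) → 1
  π[v,a,e,z](π[e,z,x,a,v]((T ⋈[a=e] R))) → 1

E1 and E2 produce the same multiset:
v | a | e | z
t | 7 | 7 | t

yes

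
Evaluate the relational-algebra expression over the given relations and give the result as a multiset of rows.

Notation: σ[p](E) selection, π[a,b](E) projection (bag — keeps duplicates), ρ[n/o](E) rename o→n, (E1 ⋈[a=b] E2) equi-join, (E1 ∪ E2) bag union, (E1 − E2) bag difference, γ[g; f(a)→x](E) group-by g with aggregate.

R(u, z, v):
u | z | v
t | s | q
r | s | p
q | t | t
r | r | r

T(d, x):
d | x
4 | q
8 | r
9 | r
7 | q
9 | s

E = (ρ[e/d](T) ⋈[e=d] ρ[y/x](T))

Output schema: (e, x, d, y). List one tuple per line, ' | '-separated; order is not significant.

Stepwise |·|:
  T → 5
  ρ[e/d](T) → 5
  T → 5
  ρ[y/x](T) → 5
  (ρ[e/d](T) ⋈[e=d] ρ[y/x](T)) → 7

== RESULT ==
e | x | d | y
4 | q | 4 | q
7 | q | 7 | q
8 | r | 8 | r
9 | r | 9 | r
9 | r | 9 | s
9 | s | 9 | r
9 | s | 9 | s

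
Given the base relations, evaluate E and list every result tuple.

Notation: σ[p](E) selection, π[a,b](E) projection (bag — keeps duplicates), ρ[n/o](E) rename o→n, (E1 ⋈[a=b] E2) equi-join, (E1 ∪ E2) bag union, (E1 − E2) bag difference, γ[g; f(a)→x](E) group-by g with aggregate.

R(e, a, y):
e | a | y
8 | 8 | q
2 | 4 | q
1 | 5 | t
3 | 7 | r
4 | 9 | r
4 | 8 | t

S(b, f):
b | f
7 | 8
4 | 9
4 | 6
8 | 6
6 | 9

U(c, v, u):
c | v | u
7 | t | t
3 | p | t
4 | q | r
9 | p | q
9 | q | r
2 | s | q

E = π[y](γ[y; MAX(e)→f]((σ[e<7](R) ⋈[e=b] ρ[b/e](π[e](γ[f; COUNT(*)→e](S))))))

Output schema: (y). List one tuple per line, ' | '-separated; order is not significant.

Row counts bottom-up:
  R → 6
  σ[e<7](R) → 5
  S → 5
  γ[f; COUNT(*)→e](S) → 3
  π[e](γ[f; COUNT(*)→e](S)) → 3
  ρ[b/e](π[e](γ[f; COUNT(*)→e](S))) → 3
  (σ[e<7](R) ⋈[e=b] ρ[b/e](π[e](γ[f; COUNT(*)→e](S)))) → 3
  γ[y; MAX(e)→f]((σ[e<7](R) ⋈[e=b] ρ[b/e](π[e](γ[f; COUNT(*)→e](S))))) → 2
  π[y](γ[y; MAX(e)→f]((σ[e<7](R) ⋈[e=b] ρ[b/e](π[e](γ[f; COUNT(*)→e](S)))))) → 2

== RESULT ==
y
q
t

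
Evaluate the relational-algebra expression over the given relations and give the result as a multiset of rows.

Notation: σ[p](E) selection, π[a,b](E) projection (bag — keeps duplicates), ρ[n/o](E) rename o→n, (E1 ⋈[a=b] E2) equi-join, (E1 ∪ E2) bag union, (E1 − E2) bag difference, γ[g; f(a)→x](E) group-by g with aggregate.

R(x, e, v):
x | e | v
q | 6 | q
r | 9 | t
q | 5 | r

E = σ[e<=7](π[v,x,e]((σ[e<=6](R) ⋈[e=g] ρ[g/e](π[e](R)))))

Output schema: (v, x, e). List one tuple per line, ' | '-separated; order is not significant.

Per-node cardinality:
  R → 3
  σ[e<=6](R) → 2
  R → 3
  π[e](R) → 3
  ρ[g/e](π[e](R)) → 3
  (σ[e<=6](R) ⋈[e=g] ρ[g/e](π[e](R))) → 2
  π[v,x,e]((σ[e<=6](R) ⋈[e=g] ρ[g/e](π[e](R)))) → 2
  σ[e<=7](π[v,x,e]((σ[e<=6](R) ⋈[e=g] ρ[g/e](π[e](R))))) → 2

== RESULT ==
v | x | e
q | q | 6
r | q | 5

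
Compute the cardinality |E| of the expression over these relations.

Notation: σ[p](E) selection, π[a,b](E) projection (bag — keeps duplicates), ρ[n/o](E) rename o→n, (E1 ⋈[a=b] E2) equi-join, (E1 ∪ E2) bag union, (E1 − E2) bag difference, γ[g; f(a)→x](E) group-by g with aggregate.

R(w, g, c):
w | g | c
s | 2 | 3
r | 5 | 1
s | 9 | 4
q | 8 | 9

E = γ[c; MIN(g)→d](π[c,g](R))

Row counts bottom-up:
  R → 4
  π[c,g](R) → 4
  γ[c; MIN(g)→d](π[c,g](R)) → 4

|E| = 4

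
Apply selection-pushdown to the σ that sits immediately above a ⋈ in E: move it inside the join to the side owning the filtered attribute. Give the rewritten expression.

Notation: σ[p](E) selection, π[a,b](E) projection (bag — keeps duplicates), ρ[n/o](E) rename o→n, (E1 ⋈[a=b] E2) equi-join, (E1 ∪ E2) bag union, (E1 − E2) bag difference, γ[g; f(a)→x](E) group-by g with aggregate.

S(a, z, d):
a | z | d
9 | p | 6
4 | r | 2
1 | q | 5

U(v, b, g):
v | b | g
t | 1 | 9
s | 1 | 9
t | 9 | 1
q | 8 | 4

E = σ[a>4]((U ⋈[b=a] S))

σ filters on a, owned by the right side.
E' = (U ⋈[b=a] σ[a>4](S))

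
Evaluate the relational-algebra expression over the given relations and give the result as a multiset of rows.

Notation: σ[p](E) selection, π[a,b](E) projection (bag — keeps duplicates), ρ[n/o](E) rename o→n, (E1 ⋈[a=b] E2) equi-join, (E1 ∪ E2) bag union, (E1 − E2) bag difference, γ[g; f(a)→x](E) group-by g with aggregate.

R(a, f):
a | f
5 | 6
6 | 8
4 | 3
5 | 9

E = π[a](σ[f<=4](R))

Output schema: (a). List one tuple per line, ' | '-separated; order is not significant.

Stepwise |·|:
  R → 4
  σ[f<=4](R) → 1
  π[a](σ[f<=4](R)) → 1

== RESULT ==
a
4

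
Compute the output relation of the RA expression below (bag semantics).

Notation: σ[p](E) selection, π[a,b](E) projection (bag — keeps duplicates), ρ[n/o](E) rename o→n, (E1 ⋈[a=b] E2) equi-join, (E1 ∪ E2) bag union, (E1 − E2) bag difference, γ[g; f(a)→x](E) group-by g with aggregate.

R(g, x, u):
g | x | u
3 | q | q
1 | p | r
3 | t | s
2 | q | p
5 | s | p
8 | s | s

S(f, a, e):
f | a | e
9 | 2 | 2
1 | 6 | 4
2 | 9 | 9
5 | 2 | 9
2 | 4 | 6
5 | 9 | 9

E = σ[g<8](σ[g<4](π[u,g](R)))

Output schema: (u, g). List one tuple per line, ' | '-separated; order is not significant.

Per-node cardinality:
  R → 6
  π[u,g](R) → 6
  σ[g<4](π[u,g](R)) → 4
  σ[g<8](σ[g<4](π[u,g](R))) → 4

== RESULT ==
u | g
p | 2
q | 3
r | 1
s | 3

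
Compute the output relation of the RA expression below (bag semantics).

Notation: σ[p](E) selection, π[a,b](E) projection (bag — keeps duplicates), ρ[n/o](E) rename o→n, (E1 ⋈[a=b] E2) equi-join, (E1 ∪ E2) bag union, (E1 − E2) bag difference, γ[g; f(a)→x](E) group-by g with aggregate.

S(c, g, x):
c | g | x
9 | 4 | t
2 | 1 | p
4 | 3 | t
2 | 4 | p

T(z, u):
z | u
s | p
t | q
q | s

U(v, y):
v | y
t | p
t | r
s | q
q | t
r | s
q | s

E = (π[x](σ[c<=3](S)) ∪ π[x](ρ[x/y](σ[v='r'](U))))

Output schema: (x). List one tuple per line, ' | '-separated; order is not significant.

Stepwise |·|:
  S → 4
  σ[c<=3](S) → 2
  π[x](σ[c<=3](S)) → 2
  U → 6
  σ[v='r'](U) → 1
  ρ[x/y](σ[v='r'](U)) → 1
  π[x](ρ[x/y](σ[v='r'](U))) → 1
  (π[x](σ[c<=3](S)) ∪ π[x](ρ[x/y](σ[v='r'](U)))) → 3

== RESULT ==
x
p
p
s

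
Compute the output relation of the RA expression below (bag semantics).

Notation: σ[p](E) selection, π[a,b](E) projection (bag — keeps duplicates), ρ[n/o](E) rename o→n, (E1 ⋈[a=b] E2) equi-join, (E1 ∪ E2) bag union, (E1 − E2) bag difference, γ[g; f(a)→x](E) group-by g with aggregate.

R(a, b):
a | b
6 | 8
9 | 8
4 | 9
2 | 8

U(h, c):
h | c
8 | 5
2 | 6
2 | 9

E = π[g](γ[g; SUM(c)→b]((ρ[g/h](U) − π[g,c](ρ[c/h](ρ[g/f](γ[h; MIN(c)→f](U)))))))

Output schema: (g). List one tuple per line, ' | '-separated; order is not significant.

Per-node cardinality:
  U → 3
  ρ[g/h](U) → 3
  U → 3
  γ[h; MIN(c)→f](U) → 2
  ρ[g/f](γ[h; MIN(c)→f](U)) → 2
  ρ[c/h](ρ[g/f](γ[h; MIN(c)→f](U))) → 2
  π[g,c](ρ[c/h](ρ[g/f](γ[h; MIN(c)→f](U)))) → 2
  (ρ[g/h](U) − π[g,c](ρ[c/h](ρ[g/f](γ[h; MIN(c)→f](U))))) → 3
  γ[g; SUM(c)→b]((ρ[g/h](U) − π[g,c](ρ[c/h](ρ[g/f](γ[h; MIN(c)→f](U)))))) → 2
  π[g](γ[g; SUM(c)→b]((ρ[g/h](U) − π[g,c](ρ[c/h](ρ[g/f](γ[h; MIN(c)→f](U))))))) → 2

== RESULT ==
g
2
8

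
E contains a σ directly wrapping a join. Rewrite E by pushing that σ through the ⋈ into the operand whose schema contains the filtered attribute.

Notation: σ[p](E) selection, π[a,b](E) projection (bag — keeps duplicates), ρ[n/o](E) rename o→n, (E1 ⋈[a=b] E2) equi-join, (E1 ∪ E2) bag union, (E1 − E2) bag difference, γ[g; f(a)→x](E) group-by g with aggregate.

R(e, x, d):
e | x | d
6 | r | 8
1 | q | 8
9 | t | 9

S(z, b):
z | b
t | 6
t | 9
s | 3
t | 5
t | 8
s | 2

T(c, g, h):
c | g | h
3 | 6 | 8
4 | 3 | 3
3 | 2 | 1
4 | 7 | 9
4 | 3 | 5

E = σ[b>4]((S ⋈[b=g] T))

σ filters on b, owned by the left side.
E' = (σ[b>4](S) ⋈[b=g] T)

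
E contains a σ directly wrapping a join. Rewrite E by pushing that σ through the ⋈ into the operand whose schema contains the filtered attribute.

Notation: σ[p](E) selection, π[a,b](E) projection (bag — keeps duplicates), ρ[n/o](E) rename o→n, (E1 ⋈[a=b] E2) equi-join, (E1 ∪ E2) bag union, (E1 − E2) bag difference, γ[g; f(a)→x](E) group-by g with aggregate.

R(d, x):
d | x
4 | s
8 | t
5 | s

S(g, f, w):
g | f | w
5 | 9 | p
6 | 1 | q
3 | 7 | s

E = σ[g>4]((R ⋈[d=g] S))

σ filters on g, owned by the right side.
E' = (R ⋈[d=g] σ[g>4](S))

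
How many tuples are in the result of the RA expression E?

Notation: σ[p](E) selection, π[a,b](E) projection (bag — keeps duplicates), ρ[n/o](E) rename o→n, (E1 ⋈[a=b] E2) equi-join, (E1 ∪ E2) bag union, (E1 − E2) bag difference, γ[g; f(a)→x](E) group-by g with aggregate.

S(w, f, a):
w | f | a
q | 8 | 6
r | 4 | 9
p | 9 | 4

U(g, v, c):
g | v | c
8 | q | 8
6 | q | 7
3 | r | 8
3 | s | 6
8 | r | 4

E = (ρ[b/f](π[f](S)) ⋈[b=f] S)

Row counts bottom-up:
  S → 3
  π[f](S) → 3
  ρ[b/f](π[f](S)) → 3
  S → 3
  (ρ[b/f](π[f](S)) ⋈[b=f] S) → 3

|E| = 3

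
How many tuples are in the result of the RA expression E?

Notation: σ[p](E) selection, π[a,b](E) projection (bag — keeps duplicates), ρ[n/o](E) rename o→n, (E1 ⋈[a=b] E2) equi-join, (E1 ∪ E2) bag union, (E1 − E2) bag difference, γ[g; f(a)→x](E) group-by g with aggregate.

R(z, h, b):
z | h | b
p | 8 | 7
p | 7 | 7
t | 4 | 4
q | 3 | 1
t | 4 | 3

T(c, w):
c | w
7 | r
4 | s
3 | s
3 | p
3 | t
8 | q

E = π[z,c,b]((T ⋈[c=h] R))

Per-node cardinality:
  T → 6
  R → 5
  (T ⋈[c=h] R) → 7
  π[z,c,b]((T ⋈[c=h] R)) → 7

|E| = 7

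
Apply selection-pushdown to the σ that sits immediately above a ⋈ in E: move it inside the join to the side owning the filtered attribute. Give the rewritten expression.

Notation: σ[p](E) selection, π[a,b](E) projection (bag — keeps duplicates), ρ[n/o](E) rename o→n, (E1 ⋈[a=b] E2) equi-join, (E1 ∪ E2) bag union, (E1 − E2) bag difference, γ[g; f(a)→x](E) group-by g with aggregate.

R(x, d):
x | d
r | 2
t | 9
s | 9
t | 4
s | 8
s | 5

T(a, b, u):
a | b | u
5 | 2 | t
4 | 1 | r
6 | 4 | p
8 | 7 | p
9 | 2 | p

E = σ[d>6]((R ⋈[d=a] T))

σ filters on d, owned by the left side.
E' = (σ[d>6](R) ⋈[d=a] T)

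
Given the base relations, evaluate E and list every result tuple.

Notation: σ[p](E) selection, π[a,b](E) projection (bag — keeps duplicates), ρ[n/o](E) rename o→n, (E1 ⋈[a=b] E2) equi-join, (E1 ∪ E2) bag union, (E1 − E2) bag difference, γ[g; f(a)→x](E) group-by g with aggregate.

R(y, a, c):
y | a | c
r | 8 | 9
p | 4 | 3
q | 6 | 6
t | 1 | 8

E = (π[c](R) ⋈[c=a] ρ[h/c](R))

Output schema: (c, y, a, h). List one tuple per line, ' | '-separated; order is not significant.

Per-node cardinality:
  R → 4
  π[c](R) → 4
  R → 4
  ρ[h/c](R) → 4
  (π[c](R) ⋈[c=a] ρ[h/c](R)) → 2

== RESULT ==
c | y | a | h
6 | q | 6 | 6
8 | r | 8 | 9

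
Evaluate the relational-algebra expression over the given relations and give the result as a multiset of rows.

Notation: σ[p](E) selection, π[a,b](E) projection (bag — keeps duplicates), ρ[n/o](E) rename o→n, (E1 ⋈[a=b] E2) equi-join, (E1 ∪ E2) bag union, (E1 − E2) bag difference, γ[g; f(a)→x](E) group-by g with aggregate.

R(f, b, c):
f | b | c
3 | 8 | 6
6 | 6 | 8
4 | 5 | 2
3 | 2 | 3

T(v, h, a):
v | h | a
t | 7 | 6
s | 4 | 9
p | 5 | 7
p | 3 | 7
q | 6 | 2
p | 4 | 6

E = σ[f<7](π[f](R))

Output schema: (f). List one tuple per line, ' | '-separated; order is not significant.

Per-node cardinality:
  R → 4
  π[f](R) → 4
  σ[f<7](π[f](R)) → 4

== RESULT ==
f
3
3
4
6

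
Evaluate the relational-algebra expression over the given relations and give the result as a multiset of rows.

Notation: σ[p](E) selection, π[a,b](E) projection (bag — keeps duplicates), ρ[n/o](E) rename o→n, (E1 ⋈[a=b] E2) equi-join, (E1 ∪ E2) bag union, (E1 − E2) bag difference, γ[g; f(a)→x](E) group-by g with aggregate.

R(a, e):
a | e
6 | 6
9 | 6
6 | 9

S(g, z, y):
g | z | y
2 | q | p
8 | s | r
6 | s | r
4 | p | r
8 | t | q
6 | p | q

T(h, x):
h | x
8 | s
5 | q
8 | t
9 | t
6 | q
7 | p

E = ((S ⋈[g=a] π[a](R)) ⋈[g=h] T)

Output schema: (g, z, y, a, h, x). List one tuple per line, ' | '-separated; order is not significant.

Subexpression sizes:
  S → 6
  R → 3
  π[a](R) → 3
  (S ⋈[g=a] π[a](R)) → 4
  T → 6
  ((S ⋈[g=a] π[a](R)) ⋈[g=h] T) → 4

== RESULT ==
g | z | y | a | h | x
6 | p | q | 6 | 6 | q
6 | p | q | 6 | 6 | q
6 | s | r | 6 | 6 | q
6 | s | r | 6 | 6 | q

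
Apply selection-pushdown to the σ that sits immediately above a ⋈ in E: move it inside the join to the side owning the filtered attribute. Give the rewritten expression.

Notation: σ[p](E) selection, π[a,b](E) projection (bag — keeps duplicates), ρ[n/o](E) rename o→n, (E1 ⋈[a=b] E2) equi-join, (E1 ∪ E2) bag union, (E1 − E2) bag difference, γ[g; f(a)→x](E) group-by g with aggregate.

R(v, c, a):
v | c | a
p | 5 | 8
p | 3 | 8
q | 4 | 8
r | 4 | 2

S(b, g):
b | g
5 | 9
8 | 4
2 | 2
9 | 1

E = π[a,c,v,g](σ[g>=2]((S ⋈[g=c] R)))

σ filters on g, owned by the left side.
E' = π[a,c,v,g]((σ[g>=2](S) ⋈[g=c] R))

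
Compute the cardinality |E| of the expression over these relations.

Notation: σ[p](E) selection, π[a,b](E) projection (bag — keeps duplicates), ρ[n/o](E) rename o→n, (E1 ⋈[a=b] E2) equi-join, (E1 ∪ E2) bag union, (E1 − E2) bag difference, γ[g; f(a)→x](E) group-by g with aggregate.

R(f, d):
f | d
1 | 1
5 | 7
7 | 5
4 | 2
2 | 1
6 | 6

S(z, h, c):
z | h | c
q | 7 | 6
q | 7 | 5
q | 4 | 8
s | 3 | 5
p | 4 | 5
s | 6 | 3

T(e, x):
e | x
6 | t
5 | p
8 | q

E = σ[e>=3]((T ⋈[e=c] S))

Subexpression sizes:
  T → 3
  S → 6
  (T ⋈[e=c] S) → 5
  σ[e>=3]((T ⋈[e=c] S)) → 5

|E| = 5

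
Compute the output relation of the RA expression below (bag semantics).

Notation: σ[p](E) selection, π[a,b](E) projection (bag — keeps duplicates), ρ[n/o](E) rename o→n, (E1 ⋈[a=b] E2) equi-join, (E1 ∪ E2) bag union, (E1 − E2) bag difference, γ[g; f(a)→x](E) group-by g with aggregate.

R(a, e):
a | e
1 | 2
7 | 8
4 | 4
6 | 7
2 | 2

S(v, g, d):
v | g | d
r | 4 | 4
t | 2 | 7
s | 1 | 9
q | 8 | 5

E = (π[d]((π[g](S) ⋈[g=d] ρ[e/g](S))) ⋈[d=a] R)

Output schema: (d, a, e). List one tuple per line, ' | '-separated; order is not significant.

Subexpression sizes:
  S → 4
  π[g](S) → 4
  S → 4
  ρ[e/g](S) → 4
  (π[g](S) ⋈[g=d] ρ[e/g](S)) → 1
  π[d]((π[g](S) ⋈[g=d] ρ[e/g](S))) → 1
  R → 5
  (π[d]((π[g](S) ⋈[g=d] ρ[e/g](S))) ⋈[d=a] R) → 1

== RESULT ==
d | a | e
4 | 4 | 4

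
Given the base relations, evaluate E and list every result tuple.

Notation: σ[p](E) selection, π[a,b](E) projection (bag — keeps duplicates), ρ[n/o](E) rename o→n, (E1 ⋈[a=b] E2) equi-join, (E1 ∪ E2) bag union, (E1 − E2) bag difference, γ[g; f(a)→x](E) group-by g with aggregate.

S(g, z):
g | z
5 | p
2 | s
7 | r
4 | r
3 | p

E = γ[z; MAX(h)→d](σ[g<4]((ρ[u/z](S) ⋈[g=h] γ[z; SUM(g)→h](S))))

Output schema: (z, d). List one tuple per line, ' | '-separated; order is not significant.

Per-node cardinality:
  S → 5
  ρ[u/z](S) → 5
  S → 5
  γ[z; SUM(g)→h](S) → 3
  (ρ[u/z](S) ⋈[g=h] γ[z; SUM(g)→h](S)) → 1
  σ[g<4]((ρ[u/z](S) ⋈[g=h] γ[z; SUM(g)→h](S))) → 1
  γ[z; MAX(h)→d](σ[g<4]((ρ[u/z](S) ⋈[g=h] γ[z; SUM(g)→h](S)))) → 1

== RESULT ==
z | d
s | 2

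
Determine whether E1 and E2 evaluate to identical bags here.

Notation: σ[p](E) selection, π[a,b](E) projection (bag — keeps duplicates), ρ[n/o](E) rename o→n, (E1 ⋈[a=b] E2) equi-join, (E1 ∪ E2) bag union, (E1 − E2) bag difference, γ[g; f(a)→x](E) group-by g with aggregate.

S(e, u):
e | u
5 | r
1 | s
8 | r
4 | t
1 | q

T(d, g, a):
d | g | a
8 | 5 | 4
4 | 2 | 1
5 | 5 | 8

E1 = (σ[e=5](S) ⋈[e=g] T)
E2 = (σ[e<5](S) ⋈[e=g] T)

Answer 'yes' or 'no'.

E1 stepwise |·|:
  S → 5
  σ[e=5](S) → 1
  T → 3
  (σ[e=5](S) ⋈[e=g] T) → 2
E2 stepwise |·|:
  S → 5
  σ[e<5](S) → 3
  T → 3
  (σ[e<5](S) ⋈[e=g] T) → 0

E1 result:
e | u | d | g | a
5 | r | 5 | 5 | 8
5 | r | 8 | 5 | 4
E2 result:
e | u | d | g | a
(0 rows)
Witness: (5, 'r', 8, 5, 4) appears 1× in E1 but 0× in E2.

no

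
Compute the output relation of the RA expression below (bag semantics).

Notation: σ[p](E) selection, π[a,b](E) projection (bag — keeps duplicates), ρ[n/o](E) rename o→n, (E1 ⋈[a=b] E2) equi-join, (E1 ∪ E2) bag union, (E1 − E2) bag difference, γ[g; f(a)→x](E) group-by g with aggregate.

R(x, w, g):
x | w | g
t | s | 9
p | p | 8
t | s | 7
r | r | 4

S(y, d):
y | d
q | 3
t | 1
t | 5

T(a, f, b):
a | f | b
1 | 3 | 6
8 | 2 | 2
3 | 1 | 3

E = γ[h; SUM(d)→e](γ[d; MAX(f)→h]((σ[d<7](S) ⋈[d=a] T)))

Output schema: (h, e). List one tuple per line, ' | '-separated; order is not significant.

Row counts bottom-up:
  S → 3
  σ[d<7](S) → 3
  T → 3
  (σ[d<7](S) ⋈[d=a] T) → 2
  γ[d; MAX(f)→h]((σ[d<7](S) ⋈[d=a] T)) → 2
  γ[h; SUM(d)→e](γ[d; MAX(f)→h]((σ[d<7](S) ⋈[d=a] T))) → 2

== RESULT ==
h | e
1 | 3
3 | 1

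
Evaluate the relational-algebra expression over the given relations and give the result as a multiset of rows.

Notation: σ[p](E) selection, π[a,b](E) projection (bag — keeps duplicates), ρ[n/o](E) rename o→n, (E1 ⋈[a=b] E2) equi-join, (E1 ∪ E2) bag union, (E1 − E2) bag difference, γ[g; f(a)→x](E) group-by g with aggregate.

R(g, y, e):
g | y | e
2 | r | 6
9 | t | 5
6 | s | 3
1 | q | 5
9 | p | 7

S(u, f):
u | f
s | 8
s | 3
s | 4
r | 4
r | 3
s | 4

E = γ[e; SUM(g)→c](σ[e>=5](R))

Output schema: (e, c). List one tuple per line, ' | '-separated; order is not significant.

Subexpression sizes:
  R → 5
  σ[e>=5](R) → 4
  γ[e; SUM(g)→c](σ[e>=5](R)) → 3

== RESULT ==
e | c
5 | 10
6 | 2
7 | 9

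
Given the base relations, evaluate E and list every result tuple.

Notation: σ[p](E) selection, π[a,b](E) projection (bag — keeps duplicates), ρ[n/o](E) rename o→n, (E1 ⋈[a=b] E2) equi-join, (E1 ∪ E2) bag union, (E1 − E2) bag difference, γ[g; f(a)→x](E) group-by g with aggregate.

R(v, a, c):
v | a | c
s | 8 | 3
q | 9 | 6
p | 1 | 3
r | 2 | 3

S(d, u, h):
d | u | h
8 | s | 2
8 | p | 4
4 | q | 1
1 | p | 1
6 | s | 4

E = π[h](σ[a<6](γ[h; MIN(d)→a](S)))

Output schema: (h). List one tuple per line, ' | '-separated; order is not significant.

Row counts bottom-up:
  S → 5
  γ[h; MIN(d)→a](S) → 3
  σ[a<6](γ[h; MIN(d)→a](S)) → 1
  π[h](σ[a<6](γ[h; MIN(d)→a](S))) → 1

== RESULT ==
h
1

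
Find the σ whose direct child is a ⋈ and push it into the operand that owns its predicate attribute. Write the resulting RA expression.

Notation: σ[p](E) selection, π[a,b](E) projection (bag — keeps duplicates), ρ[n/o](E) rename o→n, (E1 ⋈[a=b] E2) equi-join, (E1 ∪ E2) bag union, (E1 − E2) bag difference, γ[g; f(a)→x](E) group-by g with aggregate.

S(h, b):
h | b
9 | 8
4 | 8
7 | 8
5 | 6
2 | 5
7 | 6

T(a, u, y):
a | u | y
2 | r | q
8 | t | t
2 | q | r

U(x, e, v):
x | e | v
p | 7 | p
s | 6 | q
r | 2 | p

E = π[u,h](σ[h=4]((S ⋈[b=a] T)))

σ filters on h, owned by the left side.
E' = π[u,h]((σ[h=4](S) ⋈[b=a] T))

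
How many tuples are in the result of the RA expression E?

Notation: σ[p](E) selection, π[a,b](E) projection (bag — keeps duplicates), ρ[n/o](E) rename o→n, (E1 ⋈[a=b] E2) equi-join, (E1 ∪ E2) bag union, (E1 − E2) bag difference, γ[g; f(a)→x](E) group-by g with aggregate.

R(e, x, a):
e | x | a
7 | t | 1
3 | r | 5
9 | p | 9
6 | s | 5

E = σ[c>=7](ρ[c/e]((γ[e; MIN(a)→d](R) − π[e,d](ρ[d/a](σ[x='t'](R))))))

Stepwise |·|:
  R → 4
  γ[e; MIN(a)→d](R) → 4
  R → 4
  σ[x='t'](R) → 1
  ρ[d/a](σ[x='t'](R)) → 1
  π[e,d](ρ[d/a](σ[x='t'](R))) → 1
  (γ[e; MIN(a)→d](R) − π[e,d](ρ[d/a](σ[x='t'](R)))) → 3
  ρ[c/e]((γ[e; MIN(a)→d](R) − π[e,d](ρ[d/a](σ[x='t'](R))))) → 3
  σ[c>=7](ρ[c/e]((γ[e; MIN(a)→d](R) − π[e,d](ρ[d/a](σ[x='t'](R)))))) → 1

|E| = 1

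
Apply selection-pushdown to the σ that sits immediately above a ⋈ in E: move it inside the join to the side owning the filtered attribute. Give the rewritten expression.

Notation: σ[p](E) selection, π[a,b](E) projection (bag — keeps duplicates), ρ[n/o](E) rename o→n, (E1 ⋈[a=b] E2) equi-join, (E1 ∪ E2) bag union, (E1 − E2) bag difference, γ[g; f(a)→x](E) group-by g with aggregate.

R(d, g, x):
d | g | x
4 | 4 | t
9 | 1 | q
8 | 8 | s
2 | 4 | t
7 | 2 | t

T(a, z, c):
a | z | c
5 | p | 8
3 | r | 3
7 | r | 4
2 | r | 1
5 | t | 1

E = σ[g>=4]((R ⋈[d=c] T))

σ filters on g, owned by the left side.
E' = (σ[g>=4](R) ⋈[d=c] T)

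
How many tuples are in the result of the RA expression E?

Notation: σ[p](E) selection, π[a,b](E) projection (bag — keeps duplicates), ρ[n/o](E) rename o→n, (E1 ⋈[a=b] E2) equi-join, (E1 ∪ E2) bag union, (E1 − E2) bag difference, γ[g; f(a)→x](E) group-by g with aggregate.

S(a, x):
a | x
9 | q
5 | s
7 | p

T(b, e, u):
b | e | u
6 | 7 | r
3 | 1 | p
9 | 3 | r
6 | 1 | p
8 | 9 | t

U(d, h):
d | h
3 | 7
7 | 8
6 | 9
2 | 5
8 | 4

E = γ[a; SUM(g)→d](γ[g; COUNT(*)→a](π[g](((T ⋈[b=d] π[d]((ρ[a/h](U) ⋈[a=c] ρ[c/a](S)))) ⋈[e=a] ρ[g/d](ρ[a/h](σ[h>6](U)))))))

Row counts bottom-up:
  T → 5
  U → 5
  ρ[a/h](U) → 5
  S → 3
  ρ[c/a](S) → 3
  (ρ[a/h](U) ⋈[a=c] ρ[c/a](S)) → 3
  π[d]((ρ[a/h](U) ⋈[a=c] ρ[c/a](S))) → 3
  (T ⋈[b=d] π[d]((ρ[a/h](U) ⋈[a=c] ρ[c/a](S)))) → 3
  U → 5
  σ[h>6](U) → 3
  ρ[a/h](σ[h>6](U)) → 3
  ρ[g/d](ρ[a/h](σ[h>6](U))) → 3
  ((T ⋈[b=d] π[d]((ρ[a/h](U) ⋈[a=c] ρ[c/a](S)))) ⋈[e=a] ρ[g/d](ρ[a/h](σ[h>6](U)))) → 1
  π[g](((T ⋈[b=d] π[d]((ρ[a/h](U) ⋈[a=c] ρ[c/a](S)))) ⋈[e=a] ρ[g/d](ρ[a/h](σ[h>6](U))))) → 1
  γ[g; COUNT(*)→a](π[g](((T ⋈[b=d] π[d]((ρ[a/h](U) ⋈[a=c] ρ[c/a](S)))) ⋈[e=a] ρ[g/d](ρ[a/h](σ[h>6](U)))))) → 1
  γ[a; SUM(g)→d](γ[g; COUNT(*)→a](π[g](((T ⋈[b=d] π[d]((ρ[a/h](U) ⋈[a=c] ρ[c/a](S)))) ⋈[e=a] ρ[g/d](ρ[a/h](σ[h>6](U))))))) → 1

|E| = 1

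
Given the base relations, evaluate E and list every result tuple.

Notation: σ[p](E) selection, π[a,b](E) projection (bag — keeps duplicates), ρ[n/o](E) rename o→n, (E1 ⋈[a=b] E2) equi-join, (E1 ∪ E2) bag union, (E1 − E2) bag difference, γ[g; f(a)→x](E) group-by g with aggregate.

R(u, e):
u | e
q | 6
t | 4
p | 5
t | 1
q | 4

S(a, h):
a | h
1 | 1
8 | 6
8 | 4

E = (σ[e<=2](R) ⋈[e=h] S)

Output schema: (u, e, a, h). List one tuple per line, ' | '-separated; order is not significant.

Row counts bottom-up:
  R → 5
  σ[e<=2](R) → 1
  S → 3
  (σ[e<=2](R) ⋈[e=h] S) → 1

== RESULT ==
u | e | a | h
t | 1 | 1 | 1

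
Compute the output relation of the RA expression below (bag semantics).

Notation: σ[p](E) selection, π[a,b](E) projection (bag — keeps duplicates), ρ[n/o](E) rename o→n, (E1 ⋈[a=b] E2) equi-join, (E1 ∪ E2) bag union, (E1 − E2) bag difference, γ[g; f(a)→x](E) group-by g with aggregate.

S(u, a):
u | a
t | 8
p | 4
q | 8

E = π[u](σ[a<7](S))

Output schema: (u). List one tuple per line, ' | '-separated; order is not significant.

Row counts bottom-up:
  S → 3
  σ[a<7](S) → 1
  π[u](σ[a<7](S)) → 1

== RESULT ==
u
p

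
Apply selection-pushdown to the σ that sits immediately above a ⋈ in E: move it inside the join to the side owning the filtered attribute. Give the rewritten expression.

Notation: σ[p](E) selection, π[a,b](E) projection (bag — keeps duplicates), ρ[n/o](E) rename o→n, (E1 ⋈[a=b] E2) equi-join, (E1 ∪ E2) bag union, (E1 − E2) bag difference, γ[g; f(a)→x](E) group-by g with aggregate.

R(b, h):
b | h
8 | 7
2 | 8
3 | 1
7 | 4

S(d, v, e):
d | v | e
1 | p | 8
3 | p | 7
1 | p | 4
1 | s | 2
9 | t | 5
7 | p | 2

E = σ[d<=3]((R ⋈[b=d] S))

σ filters on d, owned by the right side.
E' = (R ⋈[b=d] σ[d<=3](S))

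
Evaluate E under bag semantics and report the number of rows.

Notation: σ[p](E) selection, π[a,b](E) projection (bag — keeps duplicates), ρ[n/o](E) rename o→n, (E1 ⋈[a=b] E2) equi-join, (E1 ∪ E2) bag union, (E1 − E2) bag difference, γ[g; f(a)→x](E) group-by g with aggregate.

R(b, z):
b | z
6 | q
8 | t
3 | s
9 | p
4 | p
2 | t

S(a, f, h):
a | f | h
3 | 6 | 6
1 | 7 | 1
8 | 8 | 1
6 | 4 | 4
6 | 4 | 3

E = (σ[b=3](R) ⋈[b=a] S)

Subexpression sizes:
  R → 6
  σ[b=3](R) → 1
  S → 5
  (σ[b=3](R) ⋈[b=a] S) → 1

|E| = 1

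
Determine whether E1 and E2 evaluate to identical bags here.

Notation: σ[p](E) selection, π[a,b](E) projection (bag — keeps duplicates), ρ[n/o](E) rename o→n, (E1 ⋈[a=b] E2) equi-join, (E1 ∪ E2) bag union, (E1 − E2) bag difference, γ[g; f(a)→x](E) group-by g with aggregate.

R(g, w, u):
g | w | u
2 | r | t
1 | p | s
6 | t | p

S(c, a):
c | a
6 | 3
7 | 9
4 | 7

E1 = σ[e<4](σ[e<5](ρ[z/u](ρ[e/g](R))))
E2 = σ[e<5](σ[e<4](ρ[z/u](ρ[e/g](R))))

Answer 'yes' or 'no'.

E1 stepwise |·|:
  R → 3
  ρ[e/g](R) → 3
  ρ[z/u](ρ[e/g](R)) → 3
  σ[e<5](ρ[z/u](ρ[e/g](R))) → 2
  σ[e<4](σ[e<5](ρ[z/u](ρ[e/g](R)))) → 2
E2 stepwise |·|:
  R → 3
  ρ[e/g](R) → 3
  ρ[z/u](ρ[e/g](R)) → 3
  σ[e<4](ρ[z/u](ρ[e/g](R))) → 2
  σ[e<5](σ[e<4](ρ[z/u](ρ[e/g](R)))) → 2

E1 and E2 produce the same multiset:
e | w | z
1 | p | s
2 | r | t

yes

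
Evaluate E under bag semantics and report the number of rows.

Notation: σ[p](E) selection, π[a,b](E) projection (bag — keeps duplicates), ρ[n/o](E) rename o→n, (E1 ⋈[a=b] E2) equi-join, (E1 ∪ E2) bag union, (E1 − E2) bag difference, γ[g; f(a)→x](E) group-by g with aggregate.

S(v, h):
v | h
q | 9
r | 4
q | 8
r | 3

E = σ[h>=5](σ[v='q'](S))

Row counts bottom-up:
  S → 4
  σ[v='q'](S) → 2
  σ[h>=5](σ[v='q'](S)) → 2

|E| = 2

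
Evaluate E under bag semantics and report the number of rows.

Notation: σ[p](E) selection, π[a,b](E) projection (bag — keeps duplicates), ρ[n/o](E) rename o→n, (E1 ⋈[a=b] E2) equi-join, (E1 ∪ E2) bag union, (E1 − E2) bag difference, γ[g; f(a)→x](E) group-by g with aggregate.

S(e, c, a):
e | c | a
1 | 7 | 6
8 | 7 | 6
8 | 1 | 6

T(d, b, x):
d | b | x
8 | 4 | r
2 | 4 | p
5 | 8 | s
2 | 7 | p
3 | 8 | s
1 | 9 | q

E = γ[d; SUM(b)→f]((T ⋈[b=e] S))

Per-node cardinality:
  T → 6
  S → 3
  (T ⋈[b=e] S) → 4
  γ[d; SUM(b)→f]((T ⋈[b=e] S)) → 2

|E| = 2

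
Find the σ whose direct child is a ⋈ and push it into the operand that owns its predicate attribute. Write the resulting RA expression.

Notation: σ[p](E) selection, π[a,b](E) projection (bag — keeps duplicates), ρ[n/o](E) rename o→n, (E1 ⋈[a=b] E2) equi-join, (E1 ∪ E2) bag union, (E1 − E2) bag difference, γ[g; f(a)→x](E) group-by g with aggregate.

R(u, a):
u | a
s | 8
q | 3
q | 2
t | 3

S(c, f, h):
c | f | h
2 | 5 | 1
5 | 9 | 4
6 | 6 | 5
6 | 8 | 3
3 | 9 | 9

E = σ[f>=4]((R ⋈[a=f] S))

σ filters on f, owned by the right side.
E' = (R ⋈[a=f] σ[f>=4](S))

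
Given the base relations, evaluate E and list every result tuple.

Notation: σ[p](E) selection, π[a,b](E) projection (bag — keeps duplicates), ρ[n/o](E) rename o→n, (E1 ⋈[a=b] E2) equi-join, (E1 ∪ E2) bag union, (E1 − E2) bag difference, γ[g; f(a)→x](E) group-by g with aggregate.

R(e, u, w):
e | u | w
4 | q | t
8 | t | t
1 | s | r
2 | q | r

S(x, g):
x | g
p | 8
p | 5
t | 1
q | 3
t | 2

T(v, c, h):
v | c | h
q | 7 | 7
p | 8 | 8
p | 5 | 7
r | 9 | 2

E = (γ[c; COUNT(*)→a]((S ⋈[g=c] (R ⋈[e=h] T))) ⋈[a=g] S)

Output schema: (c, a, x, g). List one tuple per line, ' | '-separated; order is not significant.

Per-node cardinality:
  S → 5
  R → 4
  T → 4
  (R ⋈[e=h] T) → 2
  (S ⋈[g=c] (R ⋈[e=h] T)) → 1
  γ[c; COUNT(*)→a]((S ⋈[g=c] (R ⋈[e=h] T))) → 1
  S → 5
  (γ[c; COUNT(*)→a]((S ⋈[g=c] (R ⋈[e=h] T))) ⋈[a=g] S) → 1

== RESULT ==
c | a | x | g
8 | 1 | t | 1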